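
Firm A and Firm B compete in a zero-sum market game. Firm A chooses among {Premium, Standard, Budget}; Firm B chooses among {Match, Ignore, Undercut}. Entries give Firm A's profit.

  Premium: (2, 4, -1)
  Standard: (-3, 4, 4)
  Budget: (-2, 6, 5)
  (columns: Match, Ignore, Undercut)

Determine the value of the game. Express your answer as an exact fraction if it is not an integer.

4/5

Row minima: Premium → -1, Standard → -3, Budget → -2; maximin = -1.
Column maxima: Match → 2, Ignore → 6, Undercut → 5; minimax = 2.
-1 ≠ 2, so there is no saddle point; optimal play is mixed.
Standard is strictly dominated by Budget, so Firm A never plays it.
Ignore is strictly dominated by Match (it gives Firm A strictly more in every row), so Firm B never plays it.
On the remaining 2×2 (Premium, Budget vs Match, Undercut):
Let Firm A play Premium with probability p. Expected payoff against Match: 2p + (-2)(1−p) = 4p − 2; against Undercut: (-1)p + 5(1−p) = −6p + 5.
Setting these equal: 4p − 2 = −6p + 5 ⇒ 10p = 7 ⇒ p = 7/10, and the value is (4)·(7/10) − 2 = 4/5.
For Firm B: with q = P(Match), equating Premium's and Budget's payoffs gives 3q − 1 = −7q + 5 ⇒ q = 3/5.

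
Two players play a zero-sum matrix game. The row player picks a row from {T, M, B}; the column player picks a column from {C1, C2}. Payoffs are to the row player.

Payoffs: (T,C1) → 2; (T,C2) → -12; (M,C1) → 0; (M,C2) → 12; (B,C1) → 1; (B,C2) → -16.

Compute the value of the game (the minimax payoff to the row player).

12/13

Row minima: T → -12, M → 0, B → -16; maximin = 0.
Column maxima: C1 → 2, C2 → 12; minimax = 2.
0 ≠ 2, so there is no saddle point; optimal play is mixed.
B is strictly dominated by T, so the row player never plays it.
On the remaining 2×2 (T, M vs C1, C2):
Let the row player play T with probability p. Expected payoff against C1: 2p + 0(1−p) = 2p; against C2: (-12)p + 12(1−p) = −24p + 12.
Setting these equal: 2p = −24p + 12 ⇒ 26p = 12 ⇒ p = 6/13, and the value is (2)·(6/13) = 12/13.
For the column player: with q = P(C1), equating T's and M's payoffs gives 14q − 12 = −12q + 12 ⇒ q = 12/13.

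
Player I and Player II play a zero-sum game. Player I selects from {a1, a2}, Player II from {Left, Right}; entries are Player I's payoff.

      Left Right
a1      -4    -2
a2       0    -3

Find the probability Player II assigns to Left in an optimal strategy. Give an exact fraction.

Row minima: a1 → -4, a2 → -3; maximin = -3.
Column maxima: Left → 0, Right → -2; minimax = -2.
-3 ≠ -2, so there is no saddle point; optimal play is mixed.
Let Player I play a1 with probability p. Expected payoff against Left: (-4)p + 0(1−p) = −4p; against Right: (-2)p + (-3)(1−p) = p − 3.
Setting these equal: −4p = p − 3 ⇒ −5p = -3 ⇒ p = 3/5, and the value is (-4)·(3/5) = -12/5.
For Player II: with q = P(Left), equating a1's and a2's payoffs gives −2q − 2 = 3q − 3 ⇒ q = 1/5.

1/5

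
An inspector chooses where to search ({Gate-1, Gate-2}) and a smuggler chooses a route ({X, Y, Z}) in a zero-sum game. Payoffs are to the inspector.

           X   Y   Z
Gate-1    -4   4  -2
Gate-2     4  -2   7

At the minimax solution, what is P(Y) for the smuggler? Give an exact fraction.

4/7

Row minima: Gate-1 → -4, Gate-2 → -2; maximin = -2.
Column maxima: X → 4, Y → 4, Z → 7; minimax = 4.
-2 ≠ 4, so there is no saddle point; optimal play is mixed.
Z is strictly dominated by X (it gives the inspector strictly more in every row), so the smuggler never plays it.
On the remaining 2×2 (Gate-1, Gate-2 vs X, Y):
Let the inspector play Gate-1 with probability p. Expected payoff against X: (-4)p + 4(1−p) = −8p + 4; against Y: 4p + (-2)(1−p) = 6p − 2.
Setting these equal: −8p + 4 = 6p − 2 ⇒ −14p = -6 ⇒ p = 3/7, and the value is (-8)·(3/7) + 4 = 4/7.
For the smuggler: with q = P(X), equating Gate-1's and Gate-2's payoffs gives −8q + 4 = 6q − 2 ⇒ q = 3/7.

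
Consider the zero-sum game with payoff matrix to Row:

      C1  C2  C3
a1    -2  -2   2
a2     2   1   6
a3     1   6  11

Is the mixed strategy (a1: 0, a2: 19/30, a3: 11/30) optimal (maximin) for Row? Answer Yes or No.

No

Against C1 this mix gives (19/30)·2 + (11/30)·1 = 49/30.
Against C2 this mix gives (19/30)·1 + (11/30)·6 = 17/6.
Against C3 this mix gives (19/30)·6 + (11/30)·11 = 47/6.
Column will play C1, holding Row to 49/30. Shifting weight toward the row that does better against C1 would raise this floor (the equalizing mix achieves 11/6 against both C1 and C2), so the proposed strategy is not optimal.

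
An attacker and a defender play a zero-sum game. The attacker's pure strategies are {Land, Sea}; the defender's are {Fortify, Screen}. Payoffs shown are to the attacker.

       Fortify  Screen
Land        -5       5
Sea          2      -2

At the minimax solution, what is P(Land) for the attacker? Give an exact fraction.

Row minima: Land → -5, Sea → -2; maximin = -2.
Column maxima: Fortify → 2, Screen → 5; minimax = 2.
-2 ≠ 2, so there is no saddle point; optimal play is mixed.
Let the attacker play Land with probability p. Expected payoff against Fortify: (-5)p + 2(1−p) = −7p + 2; against Screen: 5p + (-2)(1−p) = 7p − 2.
Setting these equal: −7p + 2 = 7p − 2 ⇒ −14p = -4 ⇒ p = 2/7, and the value is (-7)·(2/7) + 2 = 0.
For the defender: with q = P(Fortify), equating Land's and Sea's payoffs gives −10q + 5 = 4q − 2 ⇒ q = 1/2.

2/7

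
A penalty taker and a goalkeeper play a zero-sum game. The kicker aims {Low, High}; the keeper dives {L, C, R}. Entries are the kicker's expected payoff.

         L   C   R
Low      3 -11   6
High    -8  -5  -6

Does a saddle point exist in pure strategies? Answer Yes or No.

No

Row minima: Low → -11, High → -8; maximin = -8.
Column maxima: L → 3, C → -5, R → 6; minimax = -5.
-8 ≠ -5, so no pure-strategy equilibrium exists.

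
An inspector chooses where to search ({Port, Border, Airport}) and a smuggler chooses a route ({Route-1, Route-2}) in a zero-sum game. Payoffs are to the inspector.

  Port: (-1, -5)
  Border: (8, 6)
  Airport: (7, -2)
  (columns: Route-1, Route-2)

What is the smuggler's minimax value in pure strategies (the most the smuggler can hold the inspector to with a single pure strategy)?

Column maxima: Route-1 → 8, Route-2 → 6.
The smallest of these is 6.

6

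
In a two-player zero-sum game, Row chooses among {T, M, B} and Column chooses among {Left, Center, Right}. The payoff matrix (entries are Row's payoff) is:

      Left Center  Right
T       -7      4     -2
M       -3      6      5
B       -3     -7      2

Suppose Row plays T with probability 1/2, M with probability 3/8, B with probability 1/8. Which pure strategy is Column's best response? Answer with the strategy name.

If Column plays Left, Row's expected payoff is (1/2)·(-7) + (3/8)·(-3) + (1/8)·(-3) = -5.
If Column plays Center, Row's expected payoff is (1/2)·4 + (3/8)·6 + (1/8)·(-7) = 27/8.
If Column plays Right, Row's expected payoff is (1/2)·(-2) + (3/8)·5 + (1/8)·2 = 9/8.
Column minimizes Row's payoff; the smallest is -5, so the best response is Left.

Left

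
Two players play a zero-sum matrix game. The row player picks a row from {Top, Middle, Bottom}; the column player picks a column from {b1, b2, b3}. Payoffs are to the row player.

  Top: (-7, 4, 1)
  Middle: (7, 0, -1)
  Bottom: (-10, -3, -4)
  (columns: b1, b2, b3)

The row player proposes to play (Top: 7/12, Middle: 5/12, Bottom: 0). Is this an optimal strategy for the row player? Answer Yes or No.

Against b1 this mix gives (7/12)·(-7) + (5/12)·7 = -7/6.
Against b2 this mix gives (7/12)·4 + (5/12)·0 = 7/3.
Against b3 this mix gives (7/12)·1 + (5/12)·(-1) = 1/6.
The column player will play b1, holding the row player to -7/6. Shifting weight toward the row that does better against b1 would raise this floor (the equalizing mix achieves 0 against both b1 and b3), so the proposed strategy is not optimal.

No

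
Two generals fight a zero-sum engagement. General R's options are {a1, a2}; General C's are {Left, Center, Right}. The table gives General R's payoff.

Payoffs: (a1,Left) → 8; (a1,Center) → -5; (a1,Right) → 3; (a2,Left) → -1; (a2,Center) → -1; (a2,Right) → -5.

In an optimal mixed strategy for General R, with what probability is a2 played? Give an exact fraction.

2/3

Row minima: a1 → -5, a2 → -5; maximin = -5.
Column maxima: Left → 8, Center → -1, Right → 3; minimax = -1.
-5 ≠ -1, so there is no saddle point; optimal play is mixed.
Left is strictly dominated by Right (it gives General R strictly more in every row), so General C never plays it.
On the remaining 2×2 (a1, a2 vs Center, Right):
Let General R play a1 with probability p. Expected payoff against Center: (-5)p + (-1)(1−p) = −4p − 1; against Right: 3p + (-5)(1−p) = 8p − 5.
Setting these equal: −4p − 1 = 8p − 5 ⇒ −12p = -4 ⇒ p = 1/3, and the value is (-4)·(1/3) − 1 = -7/3.
For General C: with q = P(Center), equating a1's and a2's payoffs gives −8q + 3 = 4q − 5 ⇒ q = 2/3.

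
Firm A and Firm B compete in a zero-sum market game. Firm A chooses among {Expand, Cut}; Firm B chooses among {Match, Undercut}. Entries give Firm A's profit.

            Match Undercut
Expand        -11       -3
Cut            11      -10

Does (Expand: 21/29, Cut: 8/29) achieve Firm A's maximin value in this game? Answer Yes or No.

Against Match this mix gives (21/29)·(-11) + (8/29)·11 = -143/29.
Against Undercut this mix gives (21/29)·(-3) + (8/29)·(-10) = -143/29.
All of Firm B's active replies (Match, Undercut) yield -143/29, and no column does worse for Firm A. The mix makes Firm B indifferent and guarantees -143/29, so it is optimal.

Yes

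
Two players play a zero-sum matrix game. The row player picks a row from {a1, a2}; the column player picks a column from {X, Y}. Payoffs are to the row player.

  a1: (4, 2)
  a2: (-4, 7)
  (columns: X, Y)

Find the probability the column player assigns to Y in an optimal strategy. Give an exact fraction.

Row minima: a1 → 2, a2 → -4; maximin = 2.
Column maxima: X → 4, Y → 7; minimax = 4.
2 ≠ 4, so there is no saddle point; optimal play is mixed.
Let the row player play a1 with probability p. Expected payoff against X: 4p + (-4)(1−p) = 8p − 4; against Y: 2p + 7(1−p) = −5p + 7.
Setting these equal: 8p − 4 = −5p + 7 ⇒ 13p = 11 ⇒ p = 11/13, and the value is (8)·(11/13) − 4 = 36/13.
For the column player: with q = P(X), equating a1's and a2's payoffs gives 2q + 2 = −11q + 7 ⇒ q = 5/13.

8/13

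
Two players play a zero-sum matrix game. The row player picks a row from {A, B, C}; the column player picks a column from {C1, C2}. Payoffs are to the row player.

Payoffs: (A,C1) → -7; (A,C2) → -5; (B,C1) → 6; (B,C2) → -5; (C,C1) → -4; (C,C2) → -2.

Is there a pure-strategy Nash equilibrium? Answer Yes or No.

No

Row minima: A → -7, B → -5, C → -4; maximin = -4.
Column maxima: C1 → 6, C2 → -2; minimax = -2.
-4 ≠ -2, so no pure-strategy equilibrium exists.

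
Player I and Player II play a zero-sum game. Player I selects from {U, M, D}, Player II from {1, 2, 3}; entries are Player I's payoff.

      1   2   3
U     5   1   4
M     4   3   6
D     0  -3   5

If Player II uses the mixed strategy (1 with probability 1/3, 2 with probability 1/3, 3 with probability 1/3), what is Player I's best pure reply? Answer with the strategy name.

M

Expected payoff of U: (1/3)·5 + (1/3)·1 + (1/3)·4 = 10/3.
Expected payoff of M: (1/3)·4 + (1/3)·3 + (1/3)·6 = 13/3.
Expected payoff of D: (1/3)·0 + (1/3)·(-3) + (1/3)·5 = 2/3.
The largest is 13/3, so Player I's best response is M.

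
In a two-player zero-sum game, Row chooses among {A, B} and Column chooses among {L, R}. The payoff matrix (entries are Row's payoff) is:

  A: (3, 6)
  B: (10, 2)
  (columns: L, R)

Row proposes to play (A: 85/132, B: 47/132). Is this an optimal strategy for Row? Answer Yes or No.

No

Against L this mix gives (85/132)·3 + (47/132)·10 = 725/132.
Against R this mix gives (85/132)·6 + (47/132)·2 = 151/33.
Column will play R, holding Row to 151/33. Shifting weight toward the row that does better against R would raise this floor (the equalizing mix achieves 54/11 against both R and L), so the proposed strategy is not optimal.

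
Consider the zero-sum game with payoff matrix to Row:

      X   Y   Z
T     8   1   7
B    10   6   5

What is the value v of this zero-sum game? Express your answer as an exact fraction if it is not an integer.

37/7

Row minima: T → 1, B → 5; maximin = 5.
Column maxima: X → 10, Y → 6, Z → 7; minimax = 6.
5 ≠ 6, so there is no saddle point; optimal play is mixed.
X is strictly dominated by Y (it gives Row strictly more in every row), so Column never plays it.
On the remaining 2×2 (T, B vs Y, Z):
Let Row play T with probability p. Expected payoff against Y: 1p + 6(1−p) = −5p + 6; against Z: 7p + 5(1−p) = 2p + 5.
Setting these equal: −5p + 6 = 2p + 5 ⇒ −7p = -1 ⇒ p = 1/7, and the value is (-5)·(1/7) + 6 = 37/7.
For Column: with q = P(Y), equating T's and B's payoffs gives −6q + 7 = q + 5 ⇒ q = 2/7.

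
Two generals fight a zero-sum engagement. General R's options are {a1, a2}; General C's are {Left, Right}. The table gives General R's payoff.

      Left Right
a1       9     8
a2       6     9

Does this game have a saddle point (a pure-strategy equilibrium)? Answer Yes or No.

No

Row minima: a1 → 8, a2 → 6; maximin = 8.
Column maxima: Left → 9, Right → 9; minimax = 9.
8 ≠ 9, so no pure-strategy equilibrium exists.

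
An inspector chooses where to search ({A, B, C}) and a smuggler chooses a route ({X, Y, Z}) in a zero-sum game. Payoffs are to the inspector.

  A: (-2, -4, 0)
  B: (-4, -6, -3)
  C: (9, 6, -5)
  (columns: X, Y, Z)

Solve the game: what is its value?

-4/3

Row minima: A → -4, B → -6, C → -5; maximin = -4.
Column maxima: X → 9, Y → 6, Z → 0; minimax = 0.
-4 ≠ 0, so there is no saddle point; optimal play is mixed.
B is strictly dominated by A, so the inspector never plays it.
X is strictly dominated by Y (it gives the inspector strictly more in every row), so the smuggler never plays it.
On the remaining 2×2 (A, C vs Y, Z):
Let the inspector play A with probability p. Expected payoff against Y: (-4)p + 6(1−p) = −10p + 6; against Z: 0p + (-5)(1−p) = 5p − 5.
Setting these equal: −10p + 6 = 5p − 5 ⇒ −15p = -11 ⇒ p = 11/15, and the value is (-10)·(11/15) + 6 = -4/3.
For the smuggler: with q = P(Y), equating A's and C's payoffs gives −4q = 11q − 5 ⇒ q = 1/3.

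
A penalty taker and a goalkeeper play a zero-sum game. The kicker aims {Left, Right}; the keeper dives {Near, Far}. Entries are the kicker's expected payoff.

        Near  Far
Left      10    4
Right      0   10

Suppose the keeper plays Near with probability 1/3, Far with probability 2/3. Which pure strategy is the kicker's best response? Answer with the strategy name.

Right

Expected payoff of Left: (1/3)·10 + (2/3)·4 = 6.
Expected payoff of Right: (1/3)·0 + (2/3)·10 = 20/3.
The largest is 20/3, so the kicker's best response is Right.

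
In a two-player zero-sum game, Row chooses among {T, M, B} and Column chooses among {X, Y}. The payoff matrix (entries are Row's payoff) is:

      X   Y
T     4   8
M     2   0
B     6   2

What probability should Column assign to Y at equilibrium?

Row minima: T → 4, M → 0, B → 2; maximin = 4.
Column maxima: X → 6, Y → 8; minimax = 6.
4 ≠ 6, so there is no saddle point; optimal play is mixed.
M is strictly dominated by T, so Row never plays it.
On the remaining 2×2 (T, B vs X, Y):
Let Row play T with probability p. Expected payoff against X: 4p + 6(1−p) = −2p + 6; against Y: 8p + 2(1−p) = 6p + 2.
Setting these equal: −2p + 6 = 6p + 2 ⇒ −8p = -4 ⇒ p = 1/2, and the value is (-2)·(1/2) + 6 = 5.
For Column: with q = P(X), equating T's and B's payoffs gives −4q + 8 = 4q + 2 ⇒ q = 3/4.

1/4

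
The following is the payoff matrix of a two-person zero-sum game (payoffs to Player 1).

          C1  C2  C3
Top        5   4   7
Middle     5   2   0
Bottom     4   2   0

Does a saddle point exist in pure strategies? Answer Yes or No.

Yes

Row minima: Top → 4, Middle → 0, Bottom → 0; maximin = 4.
Column maxima: C1 → 5, C2 → 4, C3 → 7; minimax = 4.
maximin = minimax = 4, so a saddle point exists.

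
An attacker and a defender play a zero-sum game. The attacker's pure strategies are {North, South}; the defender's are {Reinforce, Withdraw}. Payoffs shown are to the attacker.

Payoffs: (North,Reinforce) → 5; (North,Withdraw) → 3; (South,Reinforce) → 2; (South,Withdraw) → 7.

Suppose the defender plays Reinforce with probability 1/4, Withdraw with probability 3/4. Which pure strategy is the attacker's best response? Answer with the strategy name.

South

Expected payoff of North: (1/4)·5 + (3/4)·3 = 7/2.
Expected payoff of South: (1/4)·2 + (3/4)·7 = 23/4.
The largest is 23/4, so the attacker's best response is South.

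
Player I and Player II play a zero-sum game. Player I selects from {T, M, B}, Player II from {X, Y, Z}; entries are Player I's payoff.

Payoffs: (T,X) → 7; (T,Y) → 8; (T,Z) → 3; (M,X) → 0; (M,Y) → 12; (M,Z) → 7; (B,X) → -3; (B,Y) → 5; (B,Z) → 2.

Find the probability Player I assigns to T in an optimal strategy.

7/11

Row minima: T → 3, M → 0, B → -3; maximin = 3.
Column maxima: X → 7, Y → 12, Z → 7; minimax = 7.
3 ≠ 7, so there is no saddle point; optimal play is mixed.
B is strictly dominated by T, so Player I never plays it.
Y is strictly dominated by X (it gives Player I strictly more in every row), so Player II never plays it.
On the remaining 2×2 (T, M vs X, Z):
Let Player I play T with probability p. Expected payoff against X: 7p + 0(1−p) = 7p; against Z: 3p + 7(1−p) = −4p + 7.
Setting these equal: 7p = −4p + 7 ⇒ 11p = 7 ⇒ p = 7/11, and the value is (7)·(7/11) = 49/11.
For Player II: with q = P(X), equating T's and M's payoffs gives 4q + 3 = −7q + 7 ⇒ q = 4/11.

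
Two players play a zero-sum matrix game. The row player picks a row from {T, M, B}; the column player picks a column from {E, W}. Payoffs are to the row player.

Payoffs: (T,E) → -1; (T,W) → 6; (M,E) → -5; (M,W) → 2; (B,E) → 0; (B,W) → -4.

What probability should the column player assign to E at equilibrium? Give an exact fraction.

Row minima: T → -1, M → -5, B → -4; maximin = -1.
Column maxima: E → 0, W → 6; minimax = 0.
-1 ≠ 0, so there is no saddle point; optimal play is mixed.
M is strictly dominated by T, so the row player never plays it.
On the remaining 2×2 (T, B vs E, W):
Let the row player play T with probability p. Expected payoff against E: (-1)p + 0(1−p) = −p; against W: 6p + (-4)(1−p) = 10p − 4.
Setting these equal: −p = 10p − 4 ⇒ −11p = -4 ⇒ p = 4/11, and the value is (-1)·(4/11) = -4/11.
For the column player: with q = P(E), equating T's and B's payoffs gives −7q + 6 = 4q − 4 ⇒ q = 10/11.

10/11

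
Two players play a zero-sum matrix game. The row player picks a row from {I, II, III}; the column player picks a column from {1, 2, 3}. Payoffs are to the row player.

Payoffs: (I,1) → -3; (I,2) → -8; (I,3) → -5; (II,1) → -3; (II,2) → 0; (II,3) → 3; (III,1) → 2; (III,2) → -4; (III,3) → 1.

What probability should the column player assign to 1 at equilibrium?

Row minima: I → -8, II → -3, III → -4; maximin = -3.
Column maxima: 1 → 2, 2 → 0, 3 → 3; minimax = 0.
-3 ≠ 0, so there is no saddle point; optimal play is mixed.
I is strictly dominated by III, so the row player never plays it.
3 is strictly dominated by 2 (it gives the row player strictly more in every row), so the column player never plays it.
On the remaining 2×2 (II, III vs 1, 2):
Let the row player play II with probability p. Expected payoff against 1: (-3)p + 2(1−p) = −5p + 2; against 2: 0p + (-4)(1−p) = 4p − 4.
Setting these equal: −5p + 2 = 4p − 4 ⇒ −9p = -6 ⇒ p = 2/3, and the value is (-5)·(2/3) + 2 = -4/3.
For the column player: with q = P(1), equating II's and III's payoffs gives −3q = 6q − 4 ⇒ q = 4/9.

4/9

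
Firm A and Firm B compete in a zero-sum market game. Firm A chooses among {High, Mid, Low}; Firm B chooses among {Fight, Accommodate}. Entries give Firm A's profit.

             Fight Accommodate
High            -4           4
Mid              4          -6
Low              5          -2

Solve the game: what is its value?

4/5

Row minima: High → -4, Mid → -6, Low → -2; maximin = -2.
Column maxima: Fight → 5, Accommodate → 4; minimax = 4.
-2 ≠ 4, so there is no saddle point; optimal play is mixed.
Mid is strictly dominated by Low, so Firm A never plays it.
On the remaining 2×2 (High, Low vs Fight, Accommodate):
Let Firm A play High with probability p. Expected payoff against Fight: (-4)p + 5(1−p) = −9p + 5; against Accommodate: 4p + (-2)(1−p) = 6p − 2.
Setting these equal: −9p + 5 = 6p − 2 ⇒ −15p = -7 ⇒ p = 7/15, and the value is (-9)·(7/15) + 5 = 4/5.
For Firm B: with q = P(Fight), equating High's and Low's payoffs gives −8q + 4 = 7q − 2 ⇒ q = 2/5.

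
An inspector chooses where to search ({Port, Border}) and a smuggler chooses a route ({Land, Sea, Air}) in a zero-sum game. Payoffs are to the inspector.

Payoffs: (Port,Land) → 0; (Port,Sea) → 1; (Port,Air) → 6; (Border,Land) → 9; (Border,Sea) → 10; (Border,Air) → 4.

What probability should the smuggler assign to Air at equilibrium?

9/11

Row minima: Port → 0, Border → 4; maximin = 4.
Column maxima: Land → 9, Sea → 10, Air → 6; minimax = 6.
4 ≠ 6, so there is no saddle point; optimal play is mixed.
Sea is strictly dominated by Land (it gives the inspector strictly more in every row), so the smuggler never plays it.
On the remaining 2×2 (Port, Border vs Land, Air):
Let the inspector play Port with probability p. Expected payoff against Land: 0p + 9(1−p) = −9p + 9; against Air: 6p + 4(1−p) = 2p + 4.
Setting these equal: −9p + 9 = 2p + 4 ⇒ −11p = -5 ⇒ p = 5/11, and the value is (-9)·(5/11) + 9 = 54/11.
For the smuggler: with q = P(Land), equating Port's and Border's payoffs gives −6q + 6 = 5q + 4 ⇒ q = 2/11.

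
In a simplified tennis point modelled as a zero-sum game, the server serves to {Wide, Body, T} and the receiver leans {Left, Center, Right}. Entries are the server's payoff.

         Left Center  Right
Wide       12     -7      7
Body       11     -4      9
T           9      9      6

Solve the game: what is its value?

Row minima: Wide → -7, Body → -4, T → 6; maximin = 6.
Column maxima: Left → 12, Center → 9, Right → 9; minimax = 9.
6 ≠ 9, so there is no saddle point; optimal play is mixed.
Left is strictly dominated by Right (it gives the server strictly more in every row), so the receiver never plays it.
With Left eliminated, Wide is strictly dominated by Body (Body gives the server strictly more in every remaining column), so the server never plays it.
On the remaining 2×2 (Body, T vs Center, Right):
Let the server play Body with probability p. Expected payoff against Center: (-4)p + 9(1−p) = −13p + 9; against Right: 9p + 6(1−p) = 3p + 6.
Setting these equal: −13p + 9 = 3p + 6 ⇒ −16p = -3 ⇒ p = 3/16, and the value is (-13)·(3/16) + 9 = 105/16.
For the receiver: with q = P(Center), equating Body's and T's payoffs gives −13q + 9 = 3q + 6 ⇒ q = 3/16.

105/16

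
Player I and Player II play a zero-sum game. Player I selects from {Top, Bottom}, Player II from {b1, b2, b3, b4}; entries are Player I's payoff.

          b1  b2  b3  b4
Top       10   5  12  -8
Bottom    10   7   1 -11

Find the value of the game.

-8

Row minima: Top → -8, Bottom → -11; maximin = -8.
Column maxima: b1 → 10, b2 → 7, b3 → 12, b4 → -8; minimax = -8.
Since maximin = minimax = -8, there is a saddle point and the value is -8.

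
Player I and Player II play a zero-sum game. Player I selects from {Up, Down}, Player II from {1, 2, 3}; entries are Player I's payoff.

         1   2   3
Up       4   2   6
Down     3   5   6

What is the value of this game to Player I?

7/2

Row minima: Up → 2, Down → 3; maximin = 3.
Column maxima: 1 → 4, 2 → 5, 3 → 6; minimax = 4.
3 ≠ 4, so there is no saddle point; optimal play is mixed.
3 is strictly dominated by 1 (it gives Player I strictly more in every row), so Player II never plays it.
On the remaining 2×2 (Up, Down vs 1, 2):
Let Player I play Up with probability p. Expected payoff against 1: 4p + 3(1−p) = p + 3; against 2: 2p + 5(1−p) = −3p + 5.
Setting these equal: p + 3 = −3p + 5 ⇒ 4p = 2 ⇒ p = 1/2, and the value is (1)·(1/2) + 3 = 7/2.
For Player II: with q = P(1), equating Up's and Down's payoffs gives 2q + 2 = −2q + 5 ⇒ q = 3/4.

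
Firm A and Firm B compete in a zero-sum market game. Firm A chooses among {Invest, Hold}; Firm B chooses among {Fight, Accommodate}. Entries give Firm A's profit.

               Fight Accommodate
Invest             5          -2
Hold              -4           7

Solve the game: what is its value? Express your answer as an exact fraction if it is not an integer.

Row minima: Invest → -2, Hold → -4; maximin = -2.
Column maxima: Fight → 5, Accommodate → 7; minimax = 5.
-2 ≠ 5, so there is no saddle point; optimal play is mixed.
Let Firm A play Invest with probability p. Expected payoff against Fight: 5p + (-4)(1−p) = 9p − 4; against Accommodate: (-2)p + 7(1−p) = −9p + 7.
Setting these equal: 9p − 4 = −9p + 7 ⇒ 18p = 11 ⇒ p = 11/18, and the value is (9)·(11/18) − 4 = 3/2.
For Firm B: with q = P(Fight), equating Invest's and Hold's payoffs gives 7q − 2 = −11q + 7 ⇒ q = 1/2.

3/2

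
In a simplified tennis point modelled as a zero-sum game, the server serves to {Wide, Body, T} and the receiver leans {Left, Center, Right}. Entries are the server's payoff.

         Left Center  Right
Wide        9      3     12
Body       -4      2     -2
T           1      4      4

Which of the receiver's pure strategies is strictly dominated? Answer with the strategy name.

Right

Left holds the server's payoff strictly below Right in every row: 9 < 12, -4 < -2, 1 < 4.
So Right is strictly dominated for the receiver.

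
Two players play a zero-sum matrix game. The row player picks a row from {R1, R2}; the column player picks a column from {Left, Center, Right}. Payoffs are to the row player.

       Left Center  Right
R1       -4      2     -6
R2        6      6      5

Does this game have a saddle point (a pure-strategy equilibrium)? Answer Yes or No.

Yes

Row minima: R1 → -6, R2 → 5; maximin = 5.
Column maxima: Left → 6, Center → 6, Right → 5; minimax = 5.
maximin = minimax = 5, so a saddle point exists.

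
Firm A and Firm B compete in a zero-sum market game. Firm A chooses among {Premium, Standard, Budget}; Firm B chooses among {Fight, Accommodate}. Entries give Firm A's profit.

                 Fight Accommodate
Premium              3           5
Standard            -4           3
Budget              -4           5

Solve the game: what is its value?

Row minima: Premium → 3, Standard → -4, Budget → -4; maximin = 3.
Column maxima: Fight → 3, Accommodate → 5; minimax = 3.
Since maximin = minimax = 3, there is a saddle point and the value is 3.

3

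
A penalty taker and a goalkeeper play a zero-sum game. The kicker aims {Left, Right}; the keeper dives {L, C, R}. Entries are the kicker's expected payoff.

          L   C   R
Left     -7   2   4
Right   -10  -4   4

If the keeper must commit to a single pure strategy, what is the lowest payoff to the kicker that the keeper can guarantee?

-7

Column maxima: L → -7, C → 2, R → 4.
The smallest of these is -7.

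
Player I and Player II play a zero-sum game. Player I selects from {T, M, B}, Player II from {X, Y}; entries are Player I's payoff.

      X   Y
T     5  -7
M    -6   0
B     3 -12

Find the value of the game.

-7/3

Row minima: T → -7, M → -6, B → -12; maximin = -6.
Column maxima: X → 5, Y → 0; minimax = 0.
-6 ≠ 0, so there is no saddle point; optimal play is mixed.
B is strictly dominated by T, so Player I never plays it.
On the remaining 2×2 (T, M vs X, Y):
Let Player I play T with probability p. Expected payoff against X: 5p + (-6)(1−p) = 11p − 6; against Y: (-7)p + 0(1−p) = −7p.
Setting these equal: 11p − 6 = −7p ⇒ 18p = 6 ⇒ p = 1/3, and the value is (11)·(1/3) − 6 = -7/3.
For Player II: with q = P(X), equating T's and M's payoffs gives 12q − 7 = −6q ⇒ q = 7/18.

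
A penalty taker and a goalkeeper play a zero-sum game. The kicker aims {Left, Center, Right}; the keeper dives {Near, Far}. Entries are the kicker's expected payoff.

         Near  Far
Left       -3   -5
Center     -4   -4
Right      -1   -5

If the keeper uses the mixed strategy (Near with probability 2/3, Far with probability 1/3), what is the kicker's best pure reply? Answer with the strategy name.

Right

Expected payoff of Left: (2/3)·(-3) + (1/3)·(-5) = -11/3.
Expected payoff of Center: (2/3)·(-4) + (1/3)·(-4) = -4.
Expected payoff of Right: (2/3)·(-1) + (1/3)·(-5) = -7/3.
The largest is -7/3, so the kicker's best response is Right.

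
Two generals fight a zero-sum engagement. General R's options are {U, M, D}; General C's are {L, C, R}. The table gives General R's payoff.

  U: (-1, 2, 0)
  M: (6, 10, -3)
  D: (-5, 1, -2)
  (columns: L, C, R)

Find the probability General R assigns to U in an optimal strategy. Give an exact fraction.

Row minima: U → -1, M → -3, D → -5; maximin = -1.
Column maxima: L → 6, C → 10, R → 0; minimax = 0.
-1 ≠ 0, so there is no saddle point; optimal play is mixed.
D is strictly dominated by U, so General R never plays it.
C is strictly dominated by L (it gives General R strictly more in every row), so General C never plays it.
On the remaining 2×2 (U, M vs L, R):
Let General R play U with probability p. Expected payoff against L: (-1)p + 6(1−p) = −7p + 6; against R: 0p + (-3)(1−p) = 3p − 3.
Setting these equal: −7p + 6 = 3p − 3 ⇒ −10p = -9 ⇒ p = 9/10, and the value is (-7)·(9/10) + 6 = -3/10.
For General C: with q = P(L), equating U's and M's payoffs gives −q = 9q − 3 ⇒ q = 3/10.

9/10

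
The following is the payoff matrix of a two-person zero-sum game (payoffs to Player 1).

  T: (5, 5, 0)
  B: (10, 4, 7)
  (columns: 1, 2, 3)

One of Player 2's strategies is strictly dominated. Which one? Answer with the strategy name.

3 holds Player 1's payoff strictly below 1 in every row: 0 < 5, 7 < 10.
So 1 is strictly dominated for Player 2.

1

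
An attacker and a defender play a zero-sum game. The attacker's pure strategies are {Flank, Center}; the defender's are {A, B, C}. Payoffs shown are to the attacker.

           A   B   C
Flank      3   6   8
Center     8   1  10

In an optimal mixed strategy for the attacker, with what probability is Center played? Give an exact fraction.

Row minima: Flank → 3, Center → 1; maximin = 3.
Column maxima: A → 8, B → 6, C → 10; minimax = 6.
3 ≠ 6, so there is no saddle point; optimal play is mixed.
C is strictly dominated by A (it gives the attacker strictly more in every row), so the defender never plays it.
On the remaining 2×2 (Flank, Center vs A, B):
Let the attacker play Flank with probability p. Expected payoff against A: 3p + 8(1−p) = −5p + 8; against B: 6p + 1(1−p) = 5p + 1.
Setting these equal: −5p + 8 = 5p + 1 ⇒ −10p = -7 ⇒ p = 7/10, and the value is (-5)·(7/10) + 8 = 9/2.
For the defender: with q = P(A), equating Flank's and Center's payoffs gives −3q + 6 = 7q + 1 ⇒ q = 1/2.

3/10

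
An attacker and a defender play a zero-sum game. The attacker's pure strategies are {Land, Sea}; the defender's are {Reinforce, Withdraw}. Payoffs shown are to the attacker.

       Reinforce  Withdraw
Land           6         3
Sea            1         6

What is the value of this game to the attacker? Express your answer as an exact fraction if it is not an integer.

Row minima: Land → 3, Sea → 1; maximin = 3.
Column maxima: Reinforce → 6, Withdraw → 6; minimax = 6.
3 ≠ 6, so there is no saddle point; optimal play is mixed.
Let the attacker play Land with probability p. Expected payoff against Reinforce: 6p + 1(1−p) = 5p + 1; against Withdraw: 3p + 6(1−p) = −3p + 6.
Setting these equal: 5p + 1 = −3p + 6 ⇒ 8p = 5 ⇒ p = 5/8, and the value is (5)·(5/8) + 1 = 33/8.
For the defender: with q = P(Reinforce), equating Land's and Sea's payoffs gives 3q + 3 = −5q + 6 ⇒ q = 3/8.

33/8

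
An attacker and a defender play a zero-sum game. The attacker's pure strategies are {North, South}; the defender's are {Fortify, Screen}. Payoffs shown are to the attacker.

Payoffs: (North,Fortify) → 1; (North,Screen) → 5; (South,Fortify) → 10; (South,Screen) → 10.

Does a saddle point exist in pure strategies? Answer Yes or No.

Row minima: North → 1, South → 10; maximin = 10.
Column maxima: Fortify → 10, Screen → 10; minimax = 10.
maximin = minimax = 10, so a saddle point exists.

Yes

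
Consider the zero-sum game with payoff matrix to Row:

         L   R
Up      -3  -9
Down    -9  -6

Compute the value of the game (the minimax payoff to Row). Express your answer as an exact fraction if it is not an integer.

-7

Row minima: Up → -9, Down → -9; maximin = -9.
Column maxima: L → -3, R → -6; minimax = -6.
-9 ≠ -6, so there is no saddle point; optimal play is mixed.
Let Row play Up with probability p. Expected payoff against L: (-3)p + (-9)(1−p) = 6p − 9; against R: (-9)p + (-6)(1−p) = −3p − 6.
Setting these equal: 6p − 9 = −3p − 6 ⇒ 9p = 3 ⇒ p = 1/3, and the value is (6)·(1/3) − 9 = -7.
For Column: with q = P(L), equating Up's and Down's payoffs gives 6q − 9 = −3q − 6 ⇒ q = 1/3.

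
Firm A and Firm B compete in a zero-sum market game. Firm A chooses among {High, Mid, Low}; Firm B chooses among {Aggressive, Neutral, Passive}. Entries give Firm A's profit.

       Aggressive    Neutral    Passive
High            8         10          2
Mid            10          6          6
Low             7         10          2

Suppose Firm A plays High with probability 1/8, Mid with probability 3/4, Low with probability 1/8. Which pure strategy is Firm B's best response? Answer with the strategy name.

Passive

If Firm B plays Aggressive, Firm A's expected payoff is (1/8)·8 + (3/4)·10 + (1/8)·7 = 75/8.
If Firm B plays Neutral, Firm A's expected payoff is (1/8)·10 + (3/4)·6 + (1/8)·10 = 7.
If Firm B plays Passive, Firm A's expected payoff is (1/8)·2 + (3/4)·6 + (1/8)·2 = 5.
Firm B minimizes Firm A's payoff; the smallest is 5, so the best response is Passive.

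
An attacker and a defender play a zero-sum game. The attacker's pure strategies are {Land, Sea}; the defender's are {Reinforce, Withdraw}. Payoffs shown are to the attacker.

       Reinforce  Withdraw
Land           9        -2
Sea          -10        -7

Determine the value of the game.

-2

Row minima: Land → -2, Sea → -10; maximin = -2.
Column maxima: Reinforce → 9, Withdraw → -2; minimax = -2.
Since maximin = minimax = -2, there is a saddle point and the value is -2.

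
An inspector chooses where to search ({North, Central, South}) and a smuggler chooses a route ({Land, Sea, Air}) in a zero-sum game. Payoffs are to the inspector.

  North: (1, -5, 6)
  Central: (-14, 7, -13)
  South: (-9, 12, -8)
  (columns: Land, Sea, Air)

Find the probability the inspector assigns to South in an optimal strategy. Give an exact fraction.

Row minima: North → -5, Central → -14, South → -9; maximin = -5.
Column maxima: Land → 1, Sea → 12, Air → 6; minimax = 1.
-5 ≠ 1, so there is no saddle point; optimal play is mixed.
Central is strictly dominated by South, so the inspector never plays it.
Air is strictly dominated by Land (it gives the inspector strictly more in every row), so the smuggler never plays it.
On the remaining 2×2 (North, South vs Land, Sea):
Let the inspector play North with probability p. Expected payoff against Land: 1p + (-9)(1−p) = 10p − 9; against Sea: (-5)p + 12(1−p) = −17p + 12.
Setting these equal: 10p − 9 = −17p + 12 ⇒ 27p = 21 ⇒ p = 7/9, and the value is (10)·(7/9) − 9 = -11/9.
For the smuggler: with q = P(Land), equating North's and South's payoffs gives 6q − 5 = −21q + 12 ⇒ q = 17/27.

2/9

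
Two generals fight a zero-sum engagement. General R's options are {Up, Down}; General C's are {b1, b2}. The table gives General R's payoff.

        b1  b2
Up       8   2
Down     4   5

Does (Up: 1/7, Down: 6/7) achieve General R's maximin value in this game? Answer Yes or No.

Yes

Against b1 this mix gives (1/7)·8 + (6/7)·4 = 32/7.
Against b2 this mix gives (1/7)·2 + (6/7)·5 = 32/7.
All of General C's active replies (b1, b2) yield 32/7, and no column does worse for General R. The mix makes General C indifferent and guarantees 32/7, so it is optimal.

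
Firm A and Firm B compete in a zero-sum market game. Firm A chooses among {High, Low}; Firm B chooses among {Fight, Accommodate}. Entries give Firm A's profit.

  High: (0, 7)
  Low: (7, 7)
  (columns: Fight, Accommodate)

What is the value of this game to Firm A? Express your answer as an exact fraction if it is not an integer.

7

Row minima: High → 0, Low → 7; maximin = 7.
Column maxima: Fight → 7, Accommodate → 7; minimax = 7.
Since maximin = minimax = 7, there is a saddle point and the value is 7.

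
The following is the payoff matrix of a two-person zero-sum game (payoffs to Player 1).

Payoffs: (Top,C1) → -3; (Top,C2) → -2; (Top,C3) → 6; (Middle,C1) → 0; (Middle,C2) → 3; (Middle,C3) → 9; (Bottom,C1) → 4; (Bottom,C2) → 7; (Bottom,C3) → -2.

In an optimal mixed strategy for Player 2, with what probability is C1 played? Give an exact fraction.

Row minima: Top → -3, Middle → 0, Bottom → -2; maximin = 0.
Column maxima: C1 → 4, C2 → 7, C3 → 9; minimax = 4.
0 ≠ 4, so there is no saddle point; optimal play is mixed.
Top is strictly dominated by Middle, so Player 1 never plays it.
C2 is strictly dominated by C1 (it gives Player 1 strictly more in every row), so Player 2 never plays it.
On the remaining 2×2 (Middle, Bottom vs C1, C3):
Let Player 1 play Middle with probability p. Expected payoff against C1: 0p + 4(1−p) = −4p + 4; against C3: 9p + (-2)(1−p) = 11p − 2.
Setting these equal: −4p + 4 = 11p − 2 ⇒ −15p = -6 ⇒ p = 2/5, and the value is (-4)·(2/5) + 4 = 12/5.
For Player 2: with q = P(C1), equating Middle's and Bottom's payoffs gives −9q + 9 = 6q − 2 ⇒ q = 11/15.

11/15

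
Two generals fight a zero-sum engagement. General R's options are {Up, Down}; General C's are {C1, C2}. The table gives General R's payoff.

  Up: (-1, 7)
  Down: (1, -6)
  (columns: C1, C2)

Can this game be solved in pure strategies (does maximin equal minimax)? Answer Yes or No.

No

Row minima: Up → -1, Down → -6; maximin = -1.
Column maxima: C1 → 1, C2 → 7; minimax = 1.
-1 ≠ 1, so no pure-strategy equilibrium exists.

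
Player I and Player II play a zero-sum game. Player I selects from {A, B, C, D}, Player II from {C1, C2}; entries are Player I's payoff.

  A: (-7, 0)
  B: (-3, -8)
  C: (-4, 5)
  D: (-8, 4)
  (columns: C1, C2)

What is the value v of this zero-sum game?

Row minima: A → -7, B → -8, C → -4, D → -8; maximin = -4.
Column maxima: C1 → -3, C2 → 5; minimax = -3.
-4 ≠ -3, so there is no saddle point; optimal play is mixed.
A is strictly dominated by C, so Player I never plays it.
D is strictly dominated by C, so Player I never plays it.
On the remaining 2×2 (B, C vs C1, C2):
Let Player I play B with probability p. Expected payoff against C1: (-3)p + (-4)(1−p) = p − 4; against C2: (-8)p + 5(1−p) = −13p + 5.
Setting these equal: p − 4 = −13p + 5 ⇒ 14p = 9 ⇒ p = 9/14, and the value is (1)·(9/14) − 4 = -47/14.
For Player II: with q = P(C1), equating B's and C's payoffs gives 5q − 8 = −9q + 5 ⇒ q = 13/14.

-47/14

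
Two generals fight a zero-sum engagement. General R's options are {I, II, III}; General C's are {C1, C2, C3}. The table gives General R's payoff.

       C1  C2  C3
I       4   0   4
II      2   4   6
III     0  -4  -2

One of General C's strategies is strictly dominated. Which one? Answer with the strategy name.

C2 holds General R's payoff strictly below C3 in every row: 0 < 4, 4 < 6, -4 < -2.
So C3 is strictly dominated for General C.

C3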